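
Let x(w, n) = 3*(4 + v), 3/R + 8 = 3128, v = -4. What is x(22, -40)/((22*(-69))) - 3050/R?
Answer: -3172000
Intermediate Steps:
R = 1/1040 (R = 3/(-8 + 3128) = 3/3120 = 3*(1/3120) = 1/1040 ≈ 0.00096154)
x(w, n) = 0 (x(w, n) = 3*(4 - 4) = 3*0 = 0)
x(22, -40)/((22*(-69))) - 3050/R = 0/((22*(-69))) - 3050/1/1040 = 0/(-1518) - 3050*1040 = 0*(-1/1518) - 3172000 = 0 - 3172000 = -3172000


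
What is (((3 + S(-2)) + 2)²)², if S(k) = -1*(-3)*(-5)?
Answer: 10000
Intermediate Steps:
S(k) = -15 (S(k) = 3*(-5) = -15)
(((3 + S(-2)) + 2)²)² = (((3 - 15) + 2)²)² = ((-12 + 2)²)² = ((-10)²)² = 100² = 10000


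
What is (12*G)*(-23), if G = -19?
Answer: 5244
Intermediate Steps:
(12*G)*(-23) = (12*(-19))*(-23) = -228*(-23) = 5244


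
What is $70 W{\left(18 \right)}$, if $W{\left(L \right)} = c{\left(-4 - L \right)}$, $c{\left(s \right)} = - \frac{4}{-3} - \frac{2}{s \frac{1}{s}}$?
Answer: $- \frac{140}{3} \approx -46.667$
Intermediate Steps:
$c{\left(s \right)} = - \frac{2}{3}$ ($c{\left(s \right)} = \left(-4\right) \left(- \frac{1}{3}\right) - \frac{2}{1} = \frac{4}{3} - 2 = - \frac{2}{3}$)
$W{\left(L \right)} = - \frac{2}{3}$
$70 W{\left(18 \right)} = 70 \left(- \frac{2}{3}\right) = - \frac{140}{3}$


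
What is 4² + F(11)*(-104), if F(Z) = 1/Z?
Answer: 72/11 ≈ 6.5455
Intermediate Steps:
4² + F(11)*(-104) = 4² - 104/11 = 16 + (1/11)*(-104) = 16 - 104/11 = 72/11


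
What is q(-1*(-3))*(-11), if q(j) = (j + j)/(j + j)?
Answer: -11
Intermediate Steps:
q(j) = 1 (q(j) = (2*j)/((2*j)) = (2*j)*(1/(2*j)) = 1)
q(-1*(-3))*(-11) = 1*(-11) = -11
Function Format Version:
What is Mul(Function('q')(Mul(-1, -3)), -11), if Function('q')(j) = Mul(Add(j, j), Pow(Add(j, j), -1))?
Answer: -11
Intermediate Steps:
Function('q')(j) = 1 (Function('q')(j) = Mul(Mul(2, j), Pow(Mul(2, j), -1)) = Mul(Mul(2, j), Mul(Rational(1, 2), Pow(j, -1))) = 1)
Mul(Function('q')(Mul(-1, -3)), -11) = Mul(1, -11) = -11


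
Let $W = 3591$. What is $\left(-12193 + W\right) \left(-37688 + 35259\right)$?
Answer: $20894258$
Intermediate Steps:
$\left(-12193 + W\right) \left(-37688 + 35259\right) = \left(-12193 + 3591\right) \left(-37688 + 35259\right) = \left(-8602\right) \left(-2429\right) = 20894258$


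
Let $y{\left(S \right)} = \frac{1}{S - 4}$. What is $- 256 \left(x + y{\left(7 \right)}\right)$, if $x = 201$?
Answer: $- \frac{154624}{3} \approx -51541.0$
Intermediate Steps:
$y{\left(S \right)} = \frac{1}{-4 + S}$
$- 256 \left(x + y{\left(7 \right)}\right) = - 256 \left(201 + \frac{1}{-4 + 7}\right) = - 256 \left(201 + \frac{1}{3}\right) = \left(-256\right) \frac{604}{3} = - \frac{154624}{3}$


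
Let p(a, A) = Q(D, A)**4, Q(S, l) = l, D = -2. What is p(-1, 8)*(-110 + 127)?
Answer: 69632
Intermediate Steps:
p(a, A) = A**4
p(-1, 8)*(-110 + 127) = 8**4*(-110 + 127) = 4096*17 = 69632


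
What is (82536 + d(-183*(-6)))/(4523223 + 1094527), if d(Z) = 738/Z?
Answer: 5034737/342682750 ≈ 0.014692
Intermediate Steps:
(82536 + d(-183*(-6)))/(4523223 + 1094527) = (82536 + 738/((-183*(-6))))/(4523223 + 1094527) = (82536 + 738/1098)/5617750 = (82536 + 738*(1/1098))*(1/5617750) = (82536 + 41/61)*(1/5617750) = (5034737/61)*(1/5617750) = 5034737/342682750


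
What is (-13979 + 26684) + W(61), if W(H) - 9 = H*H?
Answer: 16435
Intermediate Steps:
W(H) = 9 + H² (W(H) = 9 + H*H = 9 + H²)
(-13979 + 26684) + W(61) = (-13979 + 26684) + (9 + 61²) = 12705 + (9 + 3721) = 12705 + 3730 = 16435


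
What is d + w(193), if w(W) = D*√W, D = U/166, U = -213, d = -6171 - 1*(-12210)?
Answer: 6039 - 213*√193/166 ≈ 6021.2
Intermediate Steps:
d = 6039 (d = -6171 + 12210 = 6039)
D = -213/166 ≈ -1.2831
w(W) = -213*√W/166
d + w(193) = 6039 - 213*√193/166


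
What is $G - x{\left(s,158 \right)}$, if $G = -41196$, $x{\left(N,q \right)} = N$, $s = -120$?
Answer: $-41076$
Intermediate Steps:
$G - x{\left(s,158 \right)} = -41196 - -120 = -41196 + 120 = -41076$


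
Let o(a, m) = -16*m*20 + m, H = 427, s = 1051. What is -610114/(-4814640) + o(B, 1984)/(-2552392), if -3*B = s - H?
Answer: 287776030633/768053038680 ≈ 0.37468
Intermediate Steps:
B = -208 (B = -(1051 - 1*427)/3 = -(1051 - 427)/3 = -1/3*624 = -208)
o(a, m) = -319*m (o(a, m) = -320*m + m = -319*m)
-610114/(-4814640) + o(B, 1984)/(-2552392) = -610114/(-4814640) - 319*1984/(-2552392) = -610114*(-1/4814640) - 632896*(-1/2552392) = 305057/2407320 + 79112/319049 = 287776030633/768053038680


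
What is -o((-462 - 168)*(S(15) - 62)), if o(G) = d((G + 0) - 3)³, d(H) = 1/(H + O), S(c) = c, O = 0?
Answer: -1/25952739711543 ≈ -3.8532e-14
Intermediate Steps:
d(H) = 1/H (d(H) = 1/(H + 0) = 1/H)
o(G) = (-3 + G)⁻³ (o(G) = (1/((G + 0) - 3))³ = (1/(G - 3))³ = (1/(-3 + G))³ = (-3 + G)⁻³)
-o((-462 - 168)*(S(15) - 62)) = -1/(-3 + (-462 - 168)*(15 - 62))³ = -1/(-3 - 630*(-47))³ = -1/(-3 + 29610)³ = -1/29607³ = -1*1/25952739711543 = -1/25952739711543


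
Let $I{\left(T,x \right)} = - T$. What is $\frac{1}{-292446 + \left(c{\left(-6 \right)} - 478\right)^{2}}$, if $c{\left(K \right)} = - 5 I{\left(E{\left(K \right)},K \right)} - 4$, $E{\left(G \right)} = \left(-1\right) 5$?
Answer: $- \frac{1}{35397} \approx -2.8251 \cdot 10^{-5}$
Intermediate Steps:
$E{\left(G \right)} = -5$
$c{\left(K \right)} = -29$ ($c{\left(K \right)} = - 5 \left(\left(-1\right) \left(-5\right)\right) - 4 = \left(-5\right) 5 - 4 = -25 - 4 = -29$)
$\frac{1}{-292446 + \left(c{\left(-6 \right)} - 478\right)^{2}} = \frac{1}{-292446 + \left(-29 - 478\right)^{2}} = \frac{1}{-292446 + \left(-507\right)^{2}} = \frac{1}{-292446 + 257049} = \frac{1}{-35397} = - \frac{1}{35397}$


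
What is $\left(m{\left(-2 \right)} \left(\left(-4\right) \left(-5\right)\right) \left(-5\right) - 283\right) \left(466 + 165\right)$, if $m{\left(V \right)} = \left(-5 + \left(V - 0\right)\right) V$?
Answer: $-1061973$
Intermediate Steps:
$m{\left(V \right)} = V \left(-5 + V\right)$ ($m{\left(V \right)} = \left(-5 + \left(V + 0\right)\right) V = \left(-5 + V\right) V = V \left(-5 + V\right)$)
$\left(m{\left(-2 \right)} \left(\left(-4\right) \left(-5\right)\right) \left(-5\right) - 283\right) \left(466 + 165\right) = \left(- 2 \left(-5 - 2\right) \left(\left(-4\right) \left(-5\right)\right) \left(-5\right) - 283\right) \left(466 + 165\right) = \left(\left(-2\right) \left(-7\right) 20 \left(-5\right) - 283\right) 631 = \left(14 \cdot 20 \left(-5\right) - 283\right) 631 = \left(280 \left(-5\right) - 283\right) 631 = \left(-1400 - 283\right) 631 = \left(-1683\right) 631 = -1061973$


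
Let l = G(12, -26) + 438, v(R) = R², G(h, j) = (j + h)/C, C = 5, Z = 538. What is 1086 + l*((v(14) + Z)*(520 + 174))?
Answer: 1108451126/5 ≈ 2.2169e+8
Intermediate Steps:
G(h, j) = h/5 + j/5 (G(h, j) = (j + h)/5 = (h + j)*(⅕) = h/5 + j/5)
l = 2176/5 (l = ((⅕)*12 + (⅕)*(-26)) + 438 = (12/5 - 26/5) + 438 = -14/5 + 438 = 2176/5 ≈ 435.20)
1086 + l*((v(14) + Z)*(520 + 174)) = 1086 + 2176*((14² + 538)*(520 + 174))/5 = 1086 + 2176*((196 + 538)*694)/5 = 1086 + 2176*(734*694)/5 = 1086 + (2176/5)*509396 = 1086 + 1108445696/5 = 1108451126/5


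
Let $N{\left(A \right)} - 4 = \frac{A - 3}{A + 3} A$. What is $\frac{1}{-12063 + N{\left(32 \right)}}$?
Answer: $- \frac{35}{421137} \approx -8.3108 \cdot 10^{-5}$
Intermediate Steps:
$N{\left(A \right)} = 4 + \frac{A \left(-3 + A\right)}{3 + A}$ ($N{\left(A \right)} = 4 + \frac{A - 3}{A + 3} A = 4 + \frac{-3 + A}{3 + A} A = 4 + \frac{A \left(-3 + A\right)}{3 + A}$)
$\frac{1}{-12063 + N{\left(32 \right)}} = \frac{1}{-12063 + \frac{12 + 32 + 32^{2}}{3 + 32}} = \frac{1}{-12063 + \frac{12 + 32 + 1024}{35}} = \frac{1}{-12063 + \frac{1}{35} \cdot 1068} = \frac{1}{-12063 + \frac{1068}{35}} = \frac{1}{- \frac{421137}{35}} = - \frac{35}{421137}$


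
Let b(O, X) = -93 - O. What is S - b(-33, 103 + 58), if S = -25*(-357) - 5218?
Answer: 3767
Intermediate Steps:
S = 3707 (S = 8925 - 5218 = 3707)
S - b(-33, 103 + 58) = 3707 - (-93 - 1*(-33)) = 3707 - (-93 + 33) = 3707 - 1*(-60) = 3707 + 60 = 3767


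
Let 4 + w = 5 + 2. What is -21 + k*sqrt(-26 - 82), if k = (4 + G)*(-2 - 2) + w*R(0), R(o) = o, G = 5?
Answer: -21 - 216*I*sqrt(3) ≈ -21.0 - 374.12*I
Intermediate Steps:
w = 3 (w = -4 + (5 + 2) = -4 + 7 = 3)
k = -36 (k = (4 + 5)*(-2 - 2) + 3*0 = 9*(-4) + 0 = -36 + 0 = -36)
-21 + k*sqrt(-26 - 82) = -21 - 36*sqrt(-26 - 82) = -21 - 216*I*sqrt(3)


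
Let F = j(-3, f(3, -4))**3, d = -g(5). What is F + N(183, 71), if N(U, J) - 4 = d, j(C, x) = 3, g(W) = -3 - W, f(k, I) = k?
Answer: 39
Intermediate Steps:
d = 8 (d = -(-3 - 1*5) = -(-3 - 5) = -1*(-8) = 8)
N(U, J) = 12 (N(U, J) = 4 + 8 = 12)
F = 27 (F = 3**3 = 27)
F + N(183, 71) = 27 + 12 = 39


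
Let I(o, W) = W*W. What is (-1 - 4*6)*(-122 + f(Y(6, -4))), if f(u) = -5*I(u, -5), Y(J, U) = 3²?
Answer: 6175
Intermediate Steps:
I(o, W) = W²
Y(J, U) = 9
f(u) = -125 (f(u) = -5*(-5)² = -5*25 = -125)
(-1 - 4*6)*(-122 + f(Y(6, -4))) = (-1 - 4*6)*(-122 - 125) = (-1 - 24)*(-247) = -25*(-247) = 6175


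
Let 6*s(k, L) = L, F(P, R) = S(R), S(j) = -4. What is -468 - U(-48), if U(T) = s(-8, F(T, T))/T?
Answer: -33697/72 ≈ -468.01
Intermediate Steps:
F(P, R) = -4
s(k, L) = L/6
U(T) = -2/(3*T) (U(T) = ((⅙)*(-4))/T = -2/(3*T))
-468 - U(-48) = -468 - (-2)/(3*(-48)) = -468 - (-2)*(-1)/(3*48) = -468 - 1*1/72 = -468 - 1/72 = -33697/72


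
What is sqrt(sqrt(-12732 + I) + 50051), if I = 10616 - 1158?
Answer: sqrt(50051 + I*sqrt(3274)) ≈ 223.72 + 0.128*I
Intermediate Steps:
I = 9458
sqrt(sqrt(-12732 + I) + 50051) = sqrt(sqrt(-12732 + 9458) + 50051) = sqrt(sqrt(-3274) + 50051) = sqrt(I*sqrt(3274) + 50051) = sqrt(50051 + I*sqrt(3274))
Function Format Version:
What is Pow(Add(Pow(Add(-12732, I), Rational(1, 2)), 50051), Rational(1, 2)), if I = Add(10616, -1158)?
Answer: Pow(Add(50051, Mul(I, Pow(3274, Rational(1, 2)))), Rational(1, 2)) ≈ Add(223.72, Mul(0.128, I))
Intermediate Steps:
I = 9458
Pow(Add(Pow(Add(-12732, I), Rational(1, 2)), 50051), Rational(1, 2)) = Pow(Add(Pow(Add(-12732, 9458), Rational(1, 2)), 50051), Rational(1, 2)) = Pow(Add(Pow(-3274, Rational(1, 2)), 50051), Rational(1, 2)) = Pow(Add(Mul(I, Pow(3274, Rational(1, 2))), 50051), Rational(1, 2)) = Pow(Add(50051, Mul(I, Pow(3274, Rational(1, 2)))), Rational(1, 2))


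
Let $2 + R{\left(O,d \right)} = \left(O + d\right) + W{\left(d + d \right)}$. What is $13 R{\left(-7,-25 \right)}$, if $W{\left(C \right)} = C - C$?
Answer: $-442$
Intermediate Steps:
$W{\left(C \right)} = 0$
$R{\left(O,d \right)} = -2 + O + d$ ($R{\left(O,d \right)} = -2 + \left(\left(O + d\right) + 0\right) = -2 + \left(O + d\right) = -2 + O + d$)
$13 R{\left(-7,-25 \right)} = 13 \left(-2 - 7 - 25\right) = 13 \left(-34\right) = -442$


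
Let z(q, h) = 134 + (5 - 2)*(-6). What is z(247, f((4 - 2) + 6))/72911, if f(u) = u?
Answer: 116/72911 ≈ 0.0015910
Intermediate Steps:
z(q, h) = 116 (z(q, h) = 134 + 3*(-6) = 134 - 18 = 116)
z(247, f((4 - 2) + 6))/72911 = 116/72911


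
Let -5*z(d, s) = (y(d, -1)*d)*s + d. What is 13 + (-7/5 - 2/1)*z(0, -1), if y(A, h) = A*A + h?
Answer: 13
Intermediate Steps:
y(A, h) = h + A² (y(A, h) = A² + h = h + A²)
z(d, s) = -d/5 - d*s*(-1 + d²)/5 (z(d, s) = -(((-1 + d²)*d)*s + d)/5 = -((d*(-1 + d²))*s + d)/5 = -(d*s*(-1 + d²) + d)/5 = -(d + d*s*(-1 + d²))/5 = -d/5 - d*s*(-1 + d²)/5)
13 + (-7/5 - 2/1)*z(0, -1) = 13 + (-7/5 - 2/1)*((⅕)*0*(-1 - 1 - 1*(-1)*0²)) = 13 + (-7*⅕ - 2*1)*((⅕)*0*(-1 - 1 - 1*(-1)*0)) = 13 + (-7/5 - 2)*((⅕)*0*(-1 - 1 + 0)) = 13 - 17*0*(-2)/25 = 13 - 17/5*0 = 13 + 0 = 13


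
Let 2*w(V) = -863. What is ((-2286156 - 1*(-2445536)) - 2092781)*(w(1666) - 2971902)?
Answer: 11493425122467/2 ≈ 5.7467e+12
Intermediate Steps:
w(V) = -863/2 (w(V) = (1/2)*(-863) = -863/2)
((-2286156 - 1*(-2445536)) - 2092781)*(w(1666) - 2971902) = ((-2286156 - 1*(-2445536)) - 2092781)*(-863/2 - 2971902) = ((-2286156 + 2445536) - 2092781)*(-5944667/2) = (159380 - 2092781)*(-5944667/2) = -1933401*(-5944667/2) = 11493425122467/2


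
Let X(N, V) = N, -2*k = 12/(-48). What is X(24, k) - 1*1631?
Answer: -1607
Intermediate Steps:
k = ⅛ (k = -6/(-48) = -6*(-1)/48 = -½*(-¼) = ⅛ ≈ 0.12500)
X(24, k) - 1*1631 = 24 - 1*1631 = 24 - 1631 = -1607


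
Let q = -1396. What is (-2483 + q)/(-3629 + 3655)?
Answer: -3879/26 ≈ -149.19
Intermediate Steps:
(-2483 + q)/(-3629 + 3655) = (-2483 - 1396)/(-3629 + 3655) = -3879/26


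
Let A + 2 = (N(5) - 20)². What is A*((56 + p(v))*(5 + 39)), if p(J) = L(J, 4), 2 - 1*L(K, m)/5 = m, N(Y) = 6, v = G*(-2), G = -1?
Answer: 392656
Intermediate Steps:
v = 2 (v = -1*(-2) = 2)
L(K, m) = 10 - 5*m
p(J) = -10 (p(J) = 10 - 5*4 = 10 - 20 = -10)
A = 194 (A = -2 + (6 - 20)² = -2 + (-14)² = -2 + 196 = 194)
A*((56 + p(v))*(5 + 39)) = 194*((56 - 10)*(5 + 39)) = 194*(46*44) = 194*2024 = 392656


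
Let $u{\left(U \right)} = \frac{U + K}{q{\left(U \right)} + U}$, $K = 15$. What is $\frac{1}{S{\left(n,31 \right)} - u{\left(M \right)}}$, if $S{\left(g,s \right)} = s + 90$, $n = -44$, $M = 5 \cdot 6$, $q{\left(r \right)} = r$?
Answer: $\frac{4}{481} \approx 0.008316$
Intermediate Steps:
$M = 30$
$S{\left(g,s \right)} = 90 + s$
$u{\left(U \right)} = \frac{15 + U}{2 U}$ ($u{\left(U \right)} = \frac{U + 15}{U + U} = \frac{15 + U}{2 U}$)
$\frac{1}{S{\left(n,31 \right)} - u{\left(M \right)}} = \frac{1}{\left(90 + 31\right) - \frac{15 + 30}{2 \cdot 30}} = \frac{1}{121 - \frac{1}{2} \cdot \frac{1}{30} \cdot 45} = \frac{1}{121 - \frac{3}{4}} = \frac{1}{\frac{481}{4}} = \frac{4}{481}$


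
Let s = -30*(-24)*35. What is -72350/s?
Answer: -1447/504 ≈ -2.8710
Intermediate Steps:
s = 25200 (s = 720*35 = 25200)
-72350/s = -72350/25200 = -72350*1/25200 = -1447/504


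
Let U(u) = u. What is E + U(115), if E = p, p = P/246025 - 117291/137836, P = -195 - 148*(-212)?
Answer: 3875218064541/33911101900 ≈ 114.28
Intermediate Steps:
P = 31181 (P = -195 + 31376 = 31181)
p = -24558653959/33911101900 (p = 31181/246025 - 117291/137836 = -24558653959/33911101900 ≈ -0.72421)
E = -24558653959/33911101900 ≈ -0.72421
E + U(115) = -24558653959/33911101900 + 115 = 3875218064541/33911101900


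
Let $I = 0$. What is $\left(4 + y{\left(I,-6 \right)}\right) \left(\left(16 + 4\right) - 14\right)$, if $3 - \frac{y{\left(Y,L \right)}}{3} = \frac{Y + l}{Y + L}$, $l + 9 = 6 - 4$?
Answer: $57$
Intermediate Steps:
$l = -7$ ($l = -9 + \left(6 - 4\right) = -9 + 2 = -7$)
$y{\left(Y,L \right)} = 9 - \frac{3 \left(-7 + Y\right)}{L + Y}$ ($y{\left(Y,L \right)} = 9 - 3 \frac{Y - 7}{Y + L} = 9 - 3 \frac{-7 + Y}{L + Y} = 9 - \frac{3 \left(-7 + Y\right)}{L + Y}$)
$\left(4 + y{\left(I,-6 \right)}\right) \left(\left(16 + 4\right) - 14\right) = \left(4 + \frac{3 \left(7 + 2 \cdot 0 + 3 \left(-6\right)\right)}{-6 + 0}\right) \left(\left(16 + 4\right) - 14\right) = \left(4 + \frac{3 \left(7 + 0 - 18\right)}{-6}\right) \left(20 - 14\right) = \left(4 + 3 \left(- \frac{1}{6}\right) \left(-11\right)\right) 6 = \left(4 + \frac{11}{2}\right) 6 = \frac{19}{2} \cdot 6 = 57$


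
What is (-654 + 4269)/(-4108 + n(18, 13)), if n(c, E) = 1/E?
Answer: -15665/17801 ≈ -0.88001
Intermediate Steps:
(-654 + 4269)/(-4108 + n(18, 13)) = (-654 + 4269)/(-4108 + 1/13) = 3615/(-4108 + 1/13) = 3615/(-53403/13) = 3615*(-13/53403) = -15665/17801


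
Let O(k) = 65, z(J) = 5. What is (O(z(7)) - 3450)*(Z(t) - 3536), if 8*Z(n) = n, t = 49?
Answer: 95589015/8 ≈ 1.1949e+7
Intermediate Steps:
Z(n) = n/8
(O(z(7)) - 3450)*(Z(t) - 3536) = (65 - 3450)*((1/8)*49 - 3536) = -3385*(49/8 - 3536) = -3385*(-28239/8) = 95589015/8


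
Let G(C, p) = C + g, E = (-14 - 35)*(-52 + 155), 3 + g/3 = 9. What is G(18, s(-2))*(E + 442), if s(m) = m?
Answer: -165780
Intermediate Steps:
g = 18 (g = -9 + 3*9 = -9 + 27 = 18)
E = -5047 (E = -49*103 = -5047)
G(C, p) = 18 + C (G(C, p) = C + 18 = 18 + C)
G(18, s(-2))*(E + 442) = (18 + 18)*(-5047 + 442) = 36*(-4605) = -165780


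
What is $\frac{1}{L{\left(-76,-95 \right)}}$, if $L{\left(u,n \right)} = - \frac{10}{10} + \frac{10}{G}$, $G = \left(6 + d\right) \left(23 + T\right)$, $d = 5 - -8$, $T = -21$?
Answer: $- \frac{19}{14} \approx -1.3571$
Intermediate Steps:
$d = 13$ ($d = 5 + 8 = 13$)
$G = 38$ ($G = \left(6 + 13\right) \left(23 - 21\right) = 19 \cdot 2 = 38$)
$L{\left(u,n \right)} = - \frac{14}{19}$ ($L{\left(u,n \right)} = - \frac{10}{10} + \frac{10}{38} = \left(-10\right) \frac{1}{10} + 10 \cdot \frac{1}{38} = -1 + \frac{5}{19} = - \frac{14}{19}$)
$\frac{1}{L{\left(-76,-95 \right)}} = \frac{1}{- \frac{14}{19}} = - \frac{19}{14}$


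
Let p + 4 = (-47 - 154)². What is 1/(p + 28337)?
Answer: 1/68734 ≈ 1.4549e-5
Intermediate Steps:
p = 40397 (p = -4 + (-47 - 154)² = -4 + (-201)² = -4 + 40401 = 40397)
1/(p + 28337) = 1/(40397 + 28337) = 1/68734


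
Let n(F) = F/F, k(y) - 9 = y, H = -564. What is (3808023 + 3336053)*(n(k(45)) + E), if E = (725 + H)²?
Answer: 185188738072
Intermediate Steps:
k(y) = 9 + y
E = 25921 (E = (725 - 564)² = 161² = 25921)
n(F) = 1
(3808023 + 3336053)*(n(k(45)) + E) = (3808023 + 3336053)*(1 + 25921) = 7144076*25922 = 185188738072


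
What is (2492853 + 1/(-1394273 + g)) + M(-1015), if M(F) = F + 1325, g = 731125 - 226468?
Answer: 2217957695407/889616 ≈ 2.4932e+6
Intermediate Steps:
g = 504657
M(F) = 1325 + F
(2492853 + 1/(-1394273 + g)) + M(-1015) = (2492853 + 1/(-1394273 + 504657)) + (1325 - 1015) = (2492853 + 1/(-889616)) + 310 = (2492853 - 1/889616) + 310 = 2217681914447/889616 + 310 = 2217957695407/889616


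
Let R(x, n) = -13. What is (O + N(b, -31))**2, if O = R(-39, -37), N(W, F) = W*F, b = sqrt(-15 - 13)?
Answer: -26739 + 1612*I*sqrt(7) ≈ -26739.0 + 4265.0*I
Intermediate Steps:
b = 2*I*sqrt(7) (b = sqrt(-28) = 2*I*sqrt(7) ≈ 5.2915*I)
N(W, F) = F*W
O = -13
(O + N(b, -31))**2 = (-13 - 62*I*sqrt(7))**2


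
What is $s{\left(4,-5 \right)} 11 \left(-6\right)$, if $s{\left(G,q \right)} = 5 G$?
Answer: $-1320$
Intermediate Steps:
$s{\left(4,-5 \right)} 11 \left(-6\right) = 5 \cdot 4 \cdot 11 \left(-6\right) = 20 \cdot 11 \left(-6\right) = 220 \left(-6\right) = -1320$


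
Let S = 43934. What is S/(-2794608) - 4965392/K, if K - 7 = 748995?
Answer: -3477307715051/523291745304 ≈ -6.6451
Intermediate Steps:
K = 749002 (K = 7 + 748995 = 749002)
S/(-2794608) - 4965392/K = 43934/(-2794608) - 4965392/749002 = 43934*(-1/2794608) - 4965392*1/749002 = -21967/1397304 - 2482696/374501 = -3477307715051/523291745304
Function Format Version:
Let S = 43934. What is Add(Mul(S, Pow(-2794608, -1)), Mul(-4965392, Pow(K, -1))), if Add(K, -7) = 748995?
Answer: Rational(-3477307715051, 523291745304) ≈ -6.6451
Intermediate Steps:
K = 749002 (K = Add(7, 748995) = 749002)
Add(Mul(S, Pow(-2794608, -1)), Mul(-4965392, Pow(K, -1))) = Add(Mul(43934, Pow(-2794608, -1)), Mul(-4965392, Pow(749002, -1))) = Add(Mul(43934, Rational(-1, 2794608)), Mul(-4965392, Rational(1, 749002))) = Add(Rational(-21967, 1397304), Rational(-2482696, 374501)) = Rational(-3477307715051, 523291745304)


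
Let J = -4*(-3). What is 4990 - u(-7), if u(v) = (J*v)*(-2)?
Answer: 4822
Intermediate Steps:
J = 12
u(v) = -24*v (u(v) = (12*v)*(-2) = -24*v)
4990 - u(-7) = 4990 - (-24)*(-7) = 4990 - 1*168 = 4990 - 168 = 4822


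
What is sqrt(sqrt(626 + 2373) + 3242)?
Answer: sqrt(3242 + sqrt(2999)) ≈ 57.417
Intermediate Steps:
sqrt(sqrt(626 + 2373) + 3242) = sqrt(sqrt(2999) + 3242) = sqrt(3242 + sqrt(2999))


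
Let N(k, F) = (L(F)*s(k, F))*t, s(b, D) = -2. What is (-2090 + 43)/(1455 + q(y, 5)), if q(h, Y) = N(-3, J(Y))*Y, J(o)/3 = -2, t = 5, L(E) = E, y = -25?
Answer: -2047/1755 ≈ -1.1664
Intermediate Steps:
J(o) = -6 (J(o) = 3*(-2) = -6)
N(k, F) = -10*F (N(k, F) = (F*(-2))*5 = -2*F*5 = -10*F)
q(h, Y) = 60*Y (q(h, Y) = (-10*(-6))*Y = 60*Y)
(-2090 + 43)/(1455 + q(y, 5)) = (-2090 + 43)/(1455 + 60*5) = -2047/(1455 + 300) = -2047/1755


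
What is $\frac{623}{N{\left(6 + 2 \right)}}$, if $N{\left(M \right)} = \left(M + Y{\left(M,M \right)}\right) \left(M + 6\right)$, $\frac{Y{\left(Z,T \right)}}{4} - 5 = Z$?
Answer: $\frac{89}{120} \approx 0.74167$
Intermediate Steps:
$Y{\left(Z,T \right)} = 20 + 4 Z$
$N{\left(M \right)} = \left(6 + M\right) \left(20 + 5 M\right)$ ($N{\left(M \right)} = \left(M + \left(20 + 4 M\right)\right) \left(M + 6\right) = \left(20 + 5 M\right) \left(6 + M\right) = \left(6 + M\right) \left(20 + 5 M\right)$)
$\frac{623}{N{\left(6 + 2 \right)}} = \frac{623}{120 + 5 \left(6 + 2\right)^{2} + 50 \left(6 + 2\right)} = \frac{623}{120 + 5 \cdot 8^{2} + 50 \cdot 8} = \frac{623}{120 + 5 \cdot 64 + 400} = \frac{623}{120 + 320 + 400} = \frac{623}{840} = 623 \cdot \frac{1}{840} = \frac{89}{120}$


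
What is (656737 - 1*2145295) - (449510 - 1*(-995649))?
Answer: -2933717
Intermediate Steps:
(656737 - 1*2145295) - (449510 - 1*(-995649)) = (656737 - 2145295) - (449510 + 995649) = -1488558 - 1*1445159 = -1488558 - 1445159 = -2933717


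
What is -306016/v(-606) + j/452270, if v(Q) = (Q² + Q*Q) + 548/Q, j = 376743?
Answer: 2993315090739/7189307890310 ≈ 0.41636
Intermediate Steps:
v(Q) = 2*Q² + 548/Q (v(Q) = (Q² + Q²) + 548/Q = 2*Q² + 548/Q)
-306016/v(-606) + j/452270 = -306016*(-303/(274 + (-606)³)) + 376743/452270 = -306016*(-303/(274 - 222545016)) + 376743*(1/452270) = -306016/(2*(-1/606)*(-222544742)) + 376743/452270 = -306016/222544742/303 + 376743/452270 = -306016*303/222544742 + 376743/452270 = -46361424/111272371 + 376743/452270 = 2993315090739/7189307890310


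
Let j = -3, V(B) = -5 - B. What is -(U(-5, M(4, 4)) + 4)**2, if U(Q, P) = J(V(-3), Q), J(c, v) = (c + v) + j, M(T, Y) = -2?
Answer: -36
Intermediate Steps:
J(c, v) = -3 + c + v (J(c, v) = (c + v) - 3 = -3 + c + v)
U(Q, P) = -5 + Q (U(Q, P) = -3 + (-5 - 1*(-3)) + Q = -3 + (-5 + 3) + Q = -3 - 2 + Q = -5 + Q)
-(U(-5, M(4, 4)) + 4)**2 = -((-5 - 5) + 4)**2 = -(-10 + 4)**2 = -1*(-6)**2 = -1*36 = -36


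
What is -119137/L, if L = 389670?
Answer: -119137/389670 ≈ -0.30574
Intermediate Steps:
-119137/L = -119137/389670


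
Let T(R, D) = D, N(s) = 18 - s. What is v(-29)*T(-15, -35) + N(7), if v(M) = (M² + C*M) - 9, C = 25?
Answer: -3734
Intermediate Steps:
v(M) = -9 + M² + 25*M (v(M) = (M² + 25*M) - 9 = -9 + M² + 25*M)
v(-29)*T(-15, -35) + N(7) = (-9 + (-29)² + 25*(-29))*(-35) + (18 - 1*7) = (-9 + 841 - 725)*(-35) + (18 - 7) = 107*(-35) + 11 = -3745 + 11 = -3734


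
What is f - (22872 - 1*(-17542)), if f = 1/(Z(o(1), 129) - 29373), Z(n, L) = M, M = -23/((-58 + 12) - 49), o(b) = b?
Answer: -112771710663/2790412 ≈ -40414.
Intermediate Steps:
M = 23/95 (M = -23/(-46 - 49) = -23/(-95) = -23*(-1/95) = 23/95 ≈ 0.24211)
Z(n, L) = 23/95
f = -95/2790412 (f = 1/(23/95 - 29373) = 1/(-2790412/95) = -95/2790412 ≈ -3.4045e-5)
f - (22872 - 1*(-17542)) = -95/2790412 - (22872 - 1*(-17542)) = -95/2790412 - (22872 + 17542) = -95/2790412 - 1*40414 = -95/2790412 - 40414 = -112771710663/2790412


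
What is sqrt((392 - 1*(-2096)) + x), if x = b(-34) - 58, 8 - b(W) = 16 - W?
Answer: 2*sqrt(597) ≈ 48.867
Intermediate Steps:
b(W) = -8 + W (b(W) = 8 - (16 - W) = 8 + (-16 + W) = -8 + W)
x = -100 (x = (-8 - 34) - 58 = -42 - 58 = -100)
sqrt((392 - 1*(-2096)) + x) = sqrt((392 - 1*(-2096)) - 100) = sqrt((392 + 2096) - 100) = sqrt(2488 - 100) = sqrt(2388) = 2*sqrt(597)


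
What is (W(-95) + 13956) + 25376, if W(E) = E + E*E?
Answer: 48262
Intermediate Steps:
W(E) = E + E²
(W(-95) + 13956) + 25376 = (-95*(1 - 95) + 13956) + 25376 = (-95*(-94) + 13956) + 25376 = (8930 + 13956) + 25376 = 22886 + 25376 = 48262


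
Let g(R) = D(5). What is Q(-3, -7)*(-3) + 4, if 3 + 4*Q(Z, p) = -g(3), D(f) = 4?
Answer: 37/4 ≈ 9.2500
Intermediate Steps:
g(R) = 4
Q(Z, p) = -7/4 (Q(Z, p) = -¾ + (-1*4)/4 = -¾ + (¼)*(-4) = -¾ - 1 = -7/4)
Q(-3, -7)*(-3) + 4 = -7/4*(-3) + 4 = 21/4 + 4 = 37/4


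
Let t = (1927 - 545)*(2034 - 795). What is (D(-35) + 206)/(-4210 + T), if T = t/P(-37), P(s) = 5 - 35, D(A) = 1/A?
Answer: -7209/2145031 ≈ -0.0033608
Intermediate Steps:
t = 1712298 (t = 1382*1239 = 1712298)
P(s) = -30
T = -285383/5 (T = 1712298/(-30) = 1712298*(-1/30) = -285383/5 ≈ -57077.)
(D(-35) + 206)/(-4210 + T) = (1/(-35) + 206)/(-4210 - 285383/5) = (-1/35 + 206)/(-306433/5) = (7209/35)*(-5/306433) = -7209/2145031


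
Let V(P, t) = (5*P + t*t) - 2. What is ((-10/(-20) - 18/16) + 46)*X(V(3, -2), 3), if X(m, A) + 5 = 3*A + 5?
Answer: 3267/8 ≈ 408.38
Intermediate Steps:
V(P, t) = -2 + t² + 5*P (V(P, t) = (5*P + t²) - 2 = (t² + 5*P) - 2 = -2 + t² + 5*P)
X(m, A) = 3*A (X(m, A) = -5 + (3*A + 5) = -5 + (5 + 3*A) = 3*A)
((-10/(-20) - 18/16) + 46)*X(V(3, -2), 3) = ((-10/(-20) - 18/16) + 46)*(3*3) = ((-10*(-1/20) - 18*1/16) + 46)*9 = ((½ - 9/8) + 46)*9 = (-5/8 + 46)*9 = (363/8)*9 = 3267/8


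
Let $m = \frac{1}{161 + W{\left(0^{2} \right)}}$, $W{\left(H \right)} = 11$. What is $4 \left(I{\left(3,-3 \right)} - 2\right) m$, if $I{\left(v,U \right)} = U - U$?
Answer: $- \frac{2}{43} \approx -0.046512$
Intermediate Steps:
$m = \frac{1}{172}$ ($m = \frac{1}{161 + 11} = \frac{1}{172} \approx 0.005814$)
$I{\left(v,U \right)} = 0$
$4 \left(I{\left(3,-3 \right)} - 2\right) m = 4 \left(0 - 2\right) \frac{1}{172} = 4 \left(-2\right) \frac{1}{172} = \left(-8\right) \frac{1}{172} = - \frac{2}{43}$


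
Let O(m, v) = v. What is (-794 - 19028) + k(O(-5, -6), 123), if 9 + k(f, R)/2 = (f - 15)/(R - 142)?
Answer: -376918/19 ≈ -19838.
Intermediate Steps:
k(f, R) = -18 + 2*(-15 + f)/(-142 + R) (k(f, R) = -18 + 2*((f - 15)/(R - 142)) = -18 + 2*((-15 + f)/(-142 + R)) = -18 + 2*(-15 + f)/(-142 + R))
(-794 - 19028) + k(O(-5, -6), 123) = (-794 - 19028) + 2*(1263 - 6 - 9*123)/(-142 + 123) = -19822 + 2*(1263 - 6 - 1107)/(-19) = -19822 + 2*(-1/19)*150 = -19822 - 300/19 = -376918/19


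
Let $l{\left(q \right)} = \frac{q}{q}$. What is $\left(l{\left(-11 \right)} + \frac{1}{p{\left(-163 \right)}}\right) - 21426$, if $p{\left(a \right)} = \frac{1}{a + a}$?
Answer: $-21751$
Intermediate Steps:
$l{\left(q \right)} = 1$
$p{\left(a \right)} = \frac{1}{2 a}$
$\left(l{\left(-11 \right)} + \frac{1}{p{\left(-163 \right)}}\right) - 21426 = \left(1 + \frac{1}{\frac{1}{2} \frac{1}{-163}}\right) - 21426 = \left(1 + \frac{1}{\frac{1}{2} \left(- \frac{1}{163}\right)}\right) - 21426 = \left(1 + \frac{1}{- \frac{1}{326}}\right) - 21426 = \left(1 - 326\right) - 21426 = -325 - 21426 = -21751$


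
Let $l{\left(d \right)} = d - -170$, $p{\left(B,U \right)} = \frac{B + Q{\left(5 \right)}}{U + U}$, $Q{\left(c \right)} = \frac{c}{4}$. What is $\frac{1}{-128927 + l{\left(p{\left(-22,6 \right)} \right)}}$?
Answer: $- \frac{48}{6180419} \approx -7.7665 \cdot 10^{-6}$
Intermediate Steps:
$Q{\left(c \right)} = \frac{c}{4}$ ($Q{\left(c \right)} = c \frac{1}{4} = \frac{c}{4}$)
$p{\left(B,U \right)} = \frac{\frac{5}{4} + B}{2 U}$ ($p{\left(B,U \right)} = \frac{B + \frac{1}{4} \cdot 5}{U + U} = \frac{B + \frac{5}{4}}{2 U} = \left(\frac{5}{4} + B\right) \frac{1}{2 U} = \frac{\frac{5}{4} + B}{2 U}$)
$l{\left(d \right)} = 170 + d$ ($l{\left(d \right)} = d + 170 = 170 + d$)
$\frac{1}{-128927 + l{\left(p{\left(-22,6 \right)} \right)}} = \frac{1}{-128927 + \left(170 + \frac{5 + 4 \left(-22\right)}{8 \cdot 6}\right)} = \frac{1}{-128927 + \left(170 + \frac{1}{8} \cdot \frac{1}{6} \left(5 - 88\right)\right)} = \frac{1}{-128927 + \left(170 + \frac{1}{8} \cdot \frac{1}{6} \left(-83\right)\right)} = \frac{1}{-128927 + \left(170 - \frac{83}{48}\right)} = \frac{1}{-128927 + \frac{8077}{48}} = \frac{1}{- \frac{6180419}{48}} = - \frac{48}{6180419}$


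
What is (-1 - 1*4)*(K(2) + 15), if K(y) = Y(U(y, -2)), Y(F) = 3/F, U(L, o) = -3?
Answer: -70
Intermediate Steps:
K(y) = -1 (K(y) = 3/(-3) = 3*(-1/3) = -1)
(-1 - 1*4)*(K(2) + 15) = (-1 - 1*4)*(-1 + 15) = (-1 - 4)*14 = -5*14 = -70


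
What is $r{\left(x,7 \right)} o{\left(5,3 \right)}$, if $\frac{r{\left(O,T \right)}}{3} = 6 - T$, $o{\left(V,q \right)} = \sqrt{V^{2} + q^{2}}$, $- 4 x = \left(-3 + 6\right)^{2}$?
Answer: $- 3 \sqrt{34} \approx -17.493$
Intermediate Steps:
$x = - \frac{9}{4}$ ($x = - \frac{\left(-3 + 6\right)^{2}}{4} = - \frac{3^{2}}{4} = \left(- \frac{1}{4}\right) 9 = - \frac{9}{4} \approx -2.25$)
$r{\left(O,T \right)} = 18 - 3 T$ ($r{\left(O,T \right)} = 3 \left(6 - T\right) = 18 - 3 T$)
$r{\left(x,7 \right)} o{\left(5,3 \right)} = \left(18 - 21\right) \sqrt{5^{2} + 3^{2}} = \left(18 - 21\right) \sqrt{25 + 9} = - 3 \sqrt{34}$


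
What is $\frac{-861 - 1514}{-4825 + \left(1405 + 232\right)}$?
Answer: $\frac{2375}{3188} \approx 0.74498$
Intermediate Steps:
$\frac{-861 - 1514}{-4825 + \left(1405 + 232\right)} = - \frac{2375}{-4825 + 1637} = - \frac{2375}{-3188} = \left(-2375\right) \left(- \frac{1}{3188}\right) = \frac{2375}{3188}$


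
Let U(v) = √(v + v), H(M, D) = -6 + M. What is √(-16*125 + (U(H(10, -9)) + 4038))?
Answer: √(2038 + 2*√2) ≈ 45.176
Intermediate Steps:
U(v) = √2*√v (U(v) = √(2*v) = √2*√v)
√(-16*125 + (U(H(10, -9)) + 4038)) = √(-16*125 + (√2*√(-6 + 10) + 4038)) = √(-2000 + (√2*√4 + 4038)) = √(-2000 + (√2*2 + 4038)) = √(-2000 + (2*√2 + 4038)) = √(-2000 + (4038 + 2*√2)) = √(2038 + 2*√2)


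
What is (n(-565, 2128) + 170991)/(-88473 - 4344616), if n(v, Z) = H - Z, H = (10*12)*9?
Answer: -169943/4433089 ≈ -0.038335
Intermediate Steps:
H = 1080 (H = 120*9 = 1080)
n(v, Z) = 1080 - Z
(n(-565, 2128) + 170991)/(-88473 - 4344616) = ((1080 - 1*2128) + 170991)/(-88473 - 4344616) = ((1080 - 2128) + 170991)/(-4433089) = (-1048 + 170991)*(-1/4433089) = 169943*(-1/4433089) = -169943/4433089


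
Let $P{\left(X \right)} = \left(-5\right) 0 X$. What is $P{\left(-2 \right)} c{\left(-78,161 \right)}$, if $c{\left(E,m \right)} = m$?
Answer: $0$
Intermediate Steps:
$P{\left(X \right)} = 0$ ($P{\left(X \right)} = 0 X = 0$)
$P{\left(-2 \right)} c{\left(-78,161 \right)} = 0 \cdot 161 = 0$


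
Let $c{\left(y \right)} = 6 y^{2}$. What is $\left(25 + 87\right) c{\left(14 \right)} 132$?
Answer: $17385984$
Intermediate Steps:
$\left(25 + 87\right) c{\left(14 \right)} 132 = \left(25 + 87\right) 6 \cdot 14^{2} \cdot 132 = 112 \cdot 6 \cdot 196 \cdot 132 = 112 \cdot 1176 \cdot 132 = 131712 \cdot 132 = 17385984$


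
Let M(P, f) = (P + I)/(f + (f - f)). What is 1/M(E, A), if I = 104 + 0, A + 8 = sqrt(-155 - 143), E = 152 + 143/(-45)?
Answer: -360/11377 + 45*I*sqrt(298)/11377 ≈ -0.031643 + 0.06828*I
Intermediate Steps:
E = 6697/45 (E = 152 + 143*(-1/45) = 152 - 143/45 = 6697/45 ≈ 148.82)
A = -8 + I*sqrt(298) (A = -8 + sqrt(-155 - 143) = -8 + sqrt(-298) = -8 + I*sqrt(298) ≈ -8.0 + 17.263*I)
I = 104
M(P, f) = (104 + P)/f (M(P, f) = (P + 104)/(f + (f - f)) = (104 + P)/(f + 0) = (104 + P)/f)
1/M(E, A) = 1/((104 + 6697/45)/(-8 + I*sqrt(298))) = 1/((11377/45)/(-8 + I*sqrt(298))) = 1/(11377/(45*(-8 + I*sqrt(298)))) = -360/11377 + 45*I*sqrt(298)/11377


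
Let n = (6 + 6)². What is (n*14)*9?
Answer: 18144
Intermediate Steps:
n = 144 (n = 12² = 144)
(n*14)*9 = (144*14)*9 = 2016*9 = 18144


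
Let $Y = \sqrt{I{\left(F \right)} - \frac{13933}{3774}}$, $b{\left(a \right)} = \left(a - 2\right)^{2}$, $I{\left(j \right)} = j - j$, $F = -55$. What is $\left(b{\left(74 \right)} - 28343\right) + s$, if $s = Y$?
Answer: $-23159 + \frac{i \sqrt{52583142}}{3774} \approx -23159.0 + 1.9214 i$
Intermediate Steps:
$I{\left(j \right)} = 0$
$b{\left(a \right)} = \left(-2 + a\right)^{2}$
$Y = \frac{i \sqrt{52583142}}{3774}$ ($Y = \sqrt{0 - \frac{13933}{3774}} = \sqrt{- \frac{13933}{3774}} = \frac{i \sqrt{52583142}}{3774} \approx 1.9214 i$)
$s = \frac{i \sqrt{52583142}}{3774} \approx 1.9214 i$
$\left(b{\left(74 \right)} - 28343\right) + s = \left(\left(-2 + 74\right)^{2} - 28343\right) + \frac{i \sqrt{52583142}}{3774} = \left(72^{2} - 28343\right) + \frac{i \sqrt{52583142}}{3774} = \left(5184 - 28343\right) + \frac{i \sqrt{52583142}}{3774} = -23159 + \frac{i \sqrt{52583142}}{3774}$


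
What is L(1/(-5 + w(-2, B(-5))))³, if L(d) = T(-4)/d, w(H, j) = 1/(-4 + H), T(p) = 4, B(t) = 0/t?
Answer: -238328/27 ≈ -8827.0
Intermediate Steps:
B(t) = 0
L(d) = 4/d
L(1/(-5 + w(-2, B(-5))))³ = (4/(1/(-5 + 1/(-4 - 2))))³ = (4/(1/(-5 + 1/(-6))))³ = (4/(1/(-5 - ⅙)))³ = (4/(1/(-31/6)))³ = (4/(-6/31))³ = (4*(-31/6))³ = (-62/3)³ = -238328/27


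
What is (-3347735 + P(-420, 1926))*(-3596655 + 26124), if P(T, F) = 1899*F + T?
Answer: -1104433078389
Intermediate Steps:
P(T, F) = T + 1899*F
(-3347735 + P(-420, 1926))*(-3596655 + 26124) = (-3347735 + (-420 + 1899*1926))*(-3596655 + 26124) = (-3347735 + (-420 + 3657474))*(-3570531) = (-3347735 + 3657054)*(-3570531) = 309319*(-3570531) = -1104433078389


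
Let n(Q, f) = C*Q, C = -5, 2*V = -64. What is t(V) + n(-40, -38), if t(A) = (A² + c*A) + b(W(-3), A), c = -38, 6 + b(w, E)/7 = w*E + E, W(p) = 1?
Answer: 1950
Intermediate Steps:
V = -32 (V = (½)*(-64) = -32)
b(w, E) = -42 + 7*E + 7*E*w (b(w, E) = -42 + 7*(w*E + E) = -42 + 7*(E*w + E) = -42 + 7*(E + E*w) = -42 + (7*E + 7*E*w) = -42 + 7*E + 7*E*w)
n(Q, f) = -5*Q
t(A) = -42 + A² - 24*A (t(A) = (A² - 38*A) + (-42 + 7*A + 7*A*1) = (A² - 38*A) + (-42 + 7*A + 7*A) = (A² - 38*A) + (-42 + 14*A) = -42 + A² - 24*A)
t(V) + n(-40, -38) = (-42 + (-32)² - 24*(-32)) - 5*(-40) = (-42 + 1024 + 768) + 200 = 1750 + 200 = 1950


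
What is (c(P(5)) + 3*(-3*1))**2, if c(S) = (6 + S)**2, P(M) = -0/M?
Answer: 729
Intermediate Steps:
P(M) = 0 (P(M) = -1*0 = 0)
(c(P(5)) + 3*(-3*1))**2 = ((6 + 0)**2 + 3*(-3*1))**2 = (6**2 + 3*(-3))**2 = (36 - 9)**2 = 27**2 = 729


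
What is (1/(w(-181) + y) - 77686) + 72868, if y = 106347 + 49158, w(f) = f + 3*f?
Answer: -745734857/154781 ≈ -4818.0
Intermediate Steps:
w(f) = 4*f
y = 155505
(1/(w(-181) + y) - 77686) + 72868 = (1/(4*(-181) + 155505) - 77686) + 72868 = (1/(-724 + 155505) - 77686) + 72868 = (1/154781 - 77686) + 72868 = -12024316765/154781 + 72868 = -745734857/154781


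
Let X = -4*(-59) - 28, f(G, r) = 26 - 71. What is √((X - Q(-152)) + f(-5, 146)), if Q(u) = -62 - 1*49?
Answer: √274 ≈ 16.553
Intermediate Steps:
f(G, r) = -45
X = 208 (X = 236 - 28 = 208)
Q(u) = -111 (Q(u) = -62 - 49 = -111)
√((X - Q(-152)) + f(-5, 146)) = √((208 - 1*(-111)) - 45) = √((208 + 111) - 45) = √(319 - 45) = √274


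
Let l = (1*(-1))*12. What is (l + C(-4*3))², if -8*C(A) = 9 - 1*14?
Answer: 8281/64 ≈ 129.39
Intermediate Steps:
l = -12 (l = -1*12 = -12)
C(A) = 5/8 (C(A) = -(9 - 1*14)/8 = -(9 - 14)/8 = -⅛*(-5) = 5/8)
(l + C(-4*3))² = (-12 + 5/8)² = (-91/8)² = 8281/64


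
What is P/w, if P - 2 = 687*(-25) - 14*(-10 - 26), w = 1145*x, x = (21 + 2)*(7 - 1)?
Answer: -16669/158010 ≈ -0.10549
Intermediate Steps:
x = 138 (x = 23*6 = 138)
w = 158010 (w = 1145*138 = 158010)
P = -16669 (P = 2 + (687*(-25) - 14*(-10 - 26)) = 2 + (-17175 - 14*(-36)) = 2 + (-17175 + 504) = 2 - 16671 = -16669)
P/w = -16669/158010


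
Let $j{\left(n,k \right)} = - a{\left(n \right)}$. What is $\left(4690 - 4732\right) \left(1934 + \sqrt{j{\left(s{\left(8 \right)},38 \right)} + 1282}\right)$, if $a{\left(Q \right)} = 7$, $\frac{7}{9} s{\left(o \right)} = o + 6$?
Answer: $-81228 - 210 \sqrt{51} \approx -82728.0$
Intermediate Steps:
$s{\left(o \right)} = \frac{54}{7} + \frac{9 o}{7}$ ($s{\left(o \right)} = \frac{9 \left(o + 6\right)}{7} = \frac{9 \left(6 + o\right)}{7} = \frac{54}{7} + \frac{9 o}{7}$)
$j{\left(n,k \right)} = -7$ ($j{\left(n,k \right)} = \left(-1\right) 7 = -7$)
$\left(4690 - 4732\right) \left(1934 + \sqrt{j{\left(s{\left(8 \right)},38 \right)} + 1282}\right) = \left(4690 - 4732\right) \left(1934 + \sqrt{-7 + 1282}\right) = - 42 \left(1934 + \sqrt{1275}\right) = - 42 \left(1934 + 5 \sqrt{51}\right) = -81228 - 210 \sqrt{51}$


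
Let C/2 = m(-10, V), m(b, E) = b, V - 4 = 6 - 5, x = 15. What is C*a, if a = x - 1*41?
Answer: 520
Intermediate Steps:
V = 5 (V = 4 + (6 - 5) = 4 + 1 = 5)
C = -20 (C = 2*(-10) = -20)
a = -26 (a = 15 - 1*41 = 15 - 41 = -26)
C*a = -20*(-26) = 520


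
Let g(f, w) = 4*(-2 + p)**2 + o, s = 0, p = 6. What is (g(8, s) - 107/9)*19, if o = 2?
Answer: 9253/9 ≈ 1028.1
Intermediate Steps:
g(f, w) = 66 (g(f, w) = 4*(-2 + 6)**2 + 2 = 4*4**2 + 2 = 4*16 + 2 = 64 + 2 = 66)
(g(8, s) - 107/9)*19 = (66 - 107/9)*19 = (487/9)*19 = 9253/9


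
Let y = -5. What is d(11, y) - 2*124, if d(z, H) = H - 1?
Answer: -254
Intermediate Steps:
d(z, H) = -1 + H
d(11, y) - 2*124 = (-1 - 5) - 2*124 = -6 - 248 = -254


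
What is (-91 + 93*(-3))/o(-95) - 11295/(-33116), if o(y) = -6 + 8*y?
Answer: 10452445/12683428 ≈ 0.82410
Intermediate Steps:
(-91 + 93*(-3))/o(-95) - 11295/(-33116) = (-91 + 93*(-3))/(-6 + 8*(-95)) - 11295/(-33116) = (-91 - 279)/(-6 - 760) - 11295*(-1/33116) = -370/(-766) + 11295/33116 = -370*(-1/766) + 11295/33116 = 185/383 + 11295/33116 = 10452445/12683428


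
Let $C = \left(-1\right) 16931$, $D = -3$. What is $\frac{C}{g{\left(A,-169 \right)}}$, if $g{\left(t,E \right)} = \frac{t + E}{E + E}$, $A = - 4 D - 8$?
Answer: $- \frac{5722678}{165} \approx -34683.0$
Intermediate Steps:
$A = 4$ ($A = \left(-4\right) \left(-3\right) - 8 = 12 - 8 = 4$)
$g{\left(t,E \right)} = \frac{E + t}{2 E}$
$C = -16931$
$\frac{C}{g{\left(A,-169 \right)}} = - \frac{16931}{\frac{1}{2} \frac{1}{-169} \left(-169 + 4\right)} = - \frac{16931}{\frac{1}{2} \left(- \frac{1}{169}\right) \left(-165\right)} = - \frac{16931}{\frac{165}{338}} = \left(-16931\right) \frac{338}{165} = - \frac{5722678}{165}$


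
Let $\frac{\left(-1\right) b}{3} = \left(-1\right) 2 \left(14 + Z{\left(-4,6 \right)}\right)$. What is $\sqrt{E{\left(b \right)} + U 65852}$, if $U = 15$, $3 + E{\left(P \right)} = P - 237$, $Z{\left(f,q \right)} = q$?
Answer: $6 \sqrt{27435} \approx 993.81$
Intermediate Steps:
$b = 120$ ($b = - 3 \left(-1\right) 2 \left(14 + 6\right) = - 3 \left(\left(-2\right) 20\right) = \left(-3\right) \left(-40\right) = 120$)
$E{\left(P \right)} = -240 + P$ ($E{\left(P \right)} = -3 + \left(P - 237\right) = -3 + \left(-237 + P\right) = -240 + P$)
$\sqrt{E{\left(b \right)} + U 65852} = \sqrt{\left(-240 + 120\right) + 15 \cdot 65852} = \sqrt{-120 + 987780} = \sqrt{987660} = 6 \sqrt{27435}$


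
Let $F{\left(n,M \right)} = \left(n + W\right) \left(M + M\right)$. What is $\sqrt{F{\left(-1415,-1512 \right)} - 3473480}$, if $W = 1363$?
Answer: $2 i \sqrt{829058} \approx 1821.1 i$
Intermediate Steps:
$F{\left(n,M \right)} = 2 M \left(1363 + n\right)$ ($F{\left(n,M \right)} = \left(n + 1363\right) \left(M + M\right) = \left(1363 + n\right) 2 M = 2 M \left(1363 + n\right)$)
$\sqrt{F{\left(-1415,-1512 \right)} - 3473480} = \sqrt{2 \left(-1512\right) \left(1363 - 1415\right) - 3473480} = \sqrt{2 \left(-1512\right) \left(-52\right) - 3473480} = \sqrt{157248 - 3473480} = \sqrt{-3316232} = 2 i \sqrt{829058}$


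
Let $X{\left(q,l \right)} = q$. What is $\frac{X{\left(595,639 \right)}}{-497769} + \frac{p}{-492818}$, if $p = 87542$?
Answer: $- \frac{21934460254}{122654761521} \approx -0.17883$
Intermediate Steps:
$\frac{X{\left(595,639 \right)}}{-497769} + \frac{p}{-492818} = \frac{595}{-497769} + \frac{87542}{-492818} = 595 \left(- \frac{1}{497769}\right) + 87542 \left(- \frac{1}{492818}\right) = - \frac{595}{497769} - \frac{43771}{246409} = - \frac{21934460254}{122654761521}$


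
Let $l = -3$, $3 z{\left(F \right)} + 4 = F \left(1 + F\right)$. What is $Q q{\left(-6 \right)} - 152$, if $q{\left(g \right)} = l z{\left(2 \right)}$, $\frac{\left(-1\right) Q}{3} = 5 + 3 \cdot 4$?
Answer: $-50$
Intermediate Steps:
$z{\left(F \right)} = - \frac{4}{3} + \frac{F \left(1 + F\right)}{3}$
$Q = -51$ ($Q = - 3 \left(5 + 3 \cdot 4\right) = - 3 \left(5 + 12\right) = \left(-3\right) 17 = -51$)
$q{\left(g \right)} = -2$ ($q{\left(g \right)} = - 3 \left(- \frac{4}{3} + \frac{1}{3} \cdot 2 + \frac{2^{2}}{3}\right) = - 3 \left(- \frac{4}{3} + \frac{2}{3} + \frac{1}{3} \cdot 4\right) = - 3 \left(- \frac{4}{3} + \frac{2}{3} + \frac{4}{3}\right) = \left(-3\right) \frac{2}{3} = -2$)
$Q q{\left(-6 \right)} - 152 = \left(-51\right) \left(-2\right) - 152 = 102 - 152 = -50$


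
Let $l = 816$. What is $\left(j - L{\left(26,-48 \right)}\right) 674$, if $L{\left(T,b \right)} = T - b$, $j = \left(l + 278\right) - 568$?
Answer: $304648$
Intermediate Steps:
$j = 526$ ($j = \left(816 + 278\right) - 568 = 1094 - 568 = 526$)
$\left(j - L{\left(26,-48 \right)}\right) 674 = \left(526 - \left(26 - -48\right)\right) 674 = \left(526 - \left(26 + 48\right)\right) 674 = \left(526 - 74\right) 674 = 452 \cdot 674 = 304648$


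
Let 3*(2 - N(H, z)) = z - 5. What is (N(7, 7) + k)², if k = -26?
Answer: 5476/9 ≈ 608.44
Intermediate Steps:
N(H, z) = 11/3 - z/3 (N(H, z) = 2 - (z - 5)/3 = 2 - (-5 + z)/3 = 2 + (5/3 - z/3) = 11/3 - z/3)
(N(7, 7) + k)² = ((11/3 - ⅓*7) - 26)² = ((11/3 - 7/3) - 26)² = (4/3 - 26)² = (-74/3)² = 5476/9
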